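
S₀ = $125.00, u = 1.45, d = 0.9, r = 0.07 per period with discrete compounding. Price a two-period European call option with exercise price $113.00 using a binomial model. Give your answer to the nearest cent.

$31.20

Risk-neutral probability p = (1 + 0.07 − 0.9)/(1.45 − 0.9) = 0.1700/0.5500 = 0.3091
Terminal stock prices: S_uu = 262.8, S_ud = 163.1, S_dd = 101.2
Terminal payoffs (S − K): max(149.8, 0) = 149.8, max(50.12, 0) = 50.12, max(-11.75, 0) = 0
Node u (S = 181.2): V_u = 1/1.07·[0.3091·149.8125 + 0.6909·50.1250] = 75.6425
Node d (S = 112.5): V_d = 1/1.07·[0.3091·50.1250 + 0.6909·0.0000] = 14.4796
Node 0 (S = 125): V_0 = 1/1.07·[0.3091·75.6425 + 0.6909·14.4796] = 31.2005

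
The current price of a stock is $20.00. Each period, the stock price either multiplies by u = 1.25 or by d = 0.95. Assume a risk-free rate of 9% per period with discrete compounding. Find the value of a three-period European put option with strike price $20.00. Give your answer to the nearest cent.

$0.33

Risk-neutral probability p = (1 + 0.09 − 0.95)/(1.25 − 0.95) = 0.1400/0.3000 = 0.4667
Terminal stock prices: S_uuu = 39.06, S_uud = 29.69, S_udd = 22.56, S_ddd = 17.15
Terminal payoffs (K − S): max(-19.06, 0) = 0, max(-9.688, 0) = 0, max(-2.562, 0) = 0, max(2.853, 0) = 2.853
Node uu (S = 31.25): V_uu = 1/1.09·[0.4667·0.0000 + 0.5333·0.0000] = 0.0000
Node ud (S = 23.75): V_ud = 1/1.09·[0.4667·0.0000 + 0.5333·0.0000] = 0.0000
Node dd (S = 18.05): V_dd = 1/1.09·[0.4667·0.0000 + 0.5333·2.8525] = 1.3957
Node u (S = 25): V_u = 1/1.09·[0.4667·0.0000 + 0.5333·0.0000] = 0.0000
Node d (S = 19): V_d = 1/1.09·[0.4667·0.0000 + 0.5333·1.3957] = 0.6829
Node 0 (S = 20): V_0 = 1/1.09·[0.4667·0.0000 + 0.5333·0.6829] = 0.3342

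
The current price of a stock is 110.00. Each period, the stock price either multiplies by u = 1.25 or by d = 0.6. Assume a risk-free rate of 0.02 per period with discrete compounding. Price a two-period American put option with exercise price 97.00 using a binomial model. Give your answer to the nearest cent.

Risk-neutral probability p = (1 + 0.02 − 0.6)/(1.25 − 0.6) = 0.4200/0.6500 = 0.6462
Terminal stock prices: S_uu = 171.9, S_ud = 82.5, S_dd = 39.6
Terminal payoffs (K − S): max(-74.88, 0) = 0, max(14.5, 0) = 14.5, max(57.4, 0) = 57.4
Node u (S = 137.5): continuation = 1/1.02·[0.6462·0.0000 + 0.3538·14.5000] = 5.0302; exercise value = 0.0000 ≤ continuation, so V_u = 5.0302
Node d (S = 66): continuation = 1/1.02·[0.6462·14.5000 + 0.3538·57.4000] = 29.0980; exercise value = 31.0000 > continuation, so V_d = 31.0000 (exercise)
Node 0 (S = 110): continuation = 1/1.02·[0.6462·5.0302 + 0.3538·31.0000] = 13.9407; exercise value = 0.0000 ≤ continuation, so V_0 = 13.9407

13.94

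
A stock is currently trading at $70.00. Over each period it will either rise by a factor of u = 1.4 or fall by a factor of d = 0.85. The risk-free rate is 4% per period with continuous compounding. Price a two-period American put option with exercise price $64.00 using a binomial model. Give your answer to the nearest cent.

$5.29

Risk-neutral probability p = (e^0.04 − 0.85)/(1.4 − 0.85) = 0.1908/0.5500 = 0.3469
Terminal stock prices: S_uu = 137.2, S_ud = 83.3, S_dd = 50.57
Terminal payoffs (K − S): max(-73.2, 0) = 0, max(-19.3, 0) = 0, max(13.43, 0) = 13.43
Node u (S = 98): continuation = e^(−0.04)·[0.3469·0.0000 + 0.6531·0.0000] = 0.0000; exercise value = 0.0000 ≤ continuation, so V_u = 0.0000
Node d (S = 59.5): continuation = e^(−0.04)·[0.3469·0.0000 + 0.6531·13.4250] = 8.4237; exercise value = 4.5000 ≤ continuation, so V_d = 8.4237
Node 0 (S = 70): continuation = e^(−0.04)·[0.3469·0.0000 + 0.6531·8.4237] = 5.2856; exercise value = 0.0000 ≤ continuation, so V_0 = 5.2856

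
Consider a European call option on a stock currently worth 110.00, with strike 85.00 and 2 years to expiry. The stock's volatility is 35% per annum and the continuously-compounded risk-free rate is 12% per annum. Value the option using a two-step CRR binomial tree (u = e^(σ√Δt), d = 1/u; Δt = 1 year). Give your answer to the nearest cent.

CRR parameters: u = e^(σ√Δt) = e^(0.35·√1) = 1.4191, d = 1/u = 0.7047
Per-period rate: rΔt = 0.12·1 = 0.12, so R = e^0.12 = 1.1275
Risk-neutral probability p = (e^0.12 − 0.7047)/(1.4191 − 0.7047) = 0.4228/0.7144 = 0.5919
Terminal stock prices: S_uu = 221.5, S_ud = 110, S_dd = 54.62
Terminal payoffs (S − K): max(136.5, 0) = 136.5, max(25, 0) = 25, max(-30.38, 0) = 0
Node u (S = 156.1): V_u = e^(−0.12)·[0.5919·136.5128 + 0.4081·25.0000] = 80.7092
Node d (S = 77.52): V_d = e^(−0.12)·[0.5919·25.0000 + 0.4081·0.0000] = 13.1232
Node 0 (S = 110): V_0 = e^(−0.12)·[0.5919·80.7092 + 0.4081·13.1232] = 47.1170

47.12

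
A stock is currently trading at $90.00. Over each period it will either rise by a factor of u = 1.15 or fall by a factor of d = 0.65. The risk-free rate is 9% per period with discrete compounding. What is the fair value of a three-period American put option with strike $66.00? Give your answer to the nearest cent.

$1.04

Risk-neutral probability p = (1 + 0.09 − 0.65)/(1.15 − 0.65) = 0.4400/0.5000 = 0.8800
Terminal stock prices: S_uuu = 136.9, S_uud = 77.37, S_udd = 43.73, S_ddd = 24.72
Terminal payoffs (K − S): max(-70.88, 0) = 0, max(-11.37, 0) = 0, max(22.27, 0) = 22.27, max(41.28, 0) = 41.28
Node uu (S = 119): continuation = 1/1.09·[0.8800·0.0000 + 0.1200·0.0000] = 0.0000; exercise value = 0.0000 ≤ continuation, so V_uu = 0.0000
Node ud (S = 67.27): continuation = 1/1.09·[0.8800·0.0000 + 0.1200·22.2713] = 2.4519; exercise value = 0.0000 ≤ continuation, so V_ud = 2.4519
Node dd (S = 38.03): continuation = 1/1.09·[0.8800·22.2713 + 0.1200·41.2837] = 22.5255; exercise value = 27.9750 > continuation, so V_dd = 27.9750 (exercise)
Node u (S = 103.5): continuation = 1/1.09·[0.8800·0.0000 + 0.1200·2.4519] = 0.2699; exercise value = 0.0000 ≤ continuation, so V_u = 0.2699
Node d (S = 58.5): continuation = 1/1.09·[0.8800·2.4519 + 0.1200·27.9750] = 5.0593; exercise value = 7.5000 > continuation, so V_d = 7.5000 (exercise)
Node 0 (S = 90): continuation = 1/1.09·[0.8800·0.2699 + 0.1200·7.5000] = 1.0436; exercise value = 0.0000 ≤ continuation, so V_0 = 1.0436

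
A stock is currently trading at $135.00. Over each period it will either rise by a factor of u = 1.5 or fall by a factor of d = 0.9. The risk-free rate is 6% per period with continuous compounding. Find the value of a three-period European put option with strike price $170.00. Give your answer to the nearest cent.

Risk-neutral probability p = (e^0.06 − 0.9)/(1.5 − 0.9) = 0.1618/0.6000 = 0.2697
Terminal stock prices: S_uuu = 455.6, S_uud = 273.4, S_udd = 164, S_ddd = 98.42
Terminal payoffs (K − S): max(-285.6, 0) = 0, max(-103.4, 0) = 0, max(5.975, 0) = 5.975, max(71.58, 0) = 71.58
Node uu (S = 303.8): V_uu = e^(−0.06)·[0.2697·0.0000 + 0.7303·0.0000] = 0.0000
Node ud (S = 182.2): V_ud = e^(−0.06)·[0.2697·0.0000 + 0.7303·5.9750] = 4.1093
Node dd (S = 109.4): V_dd = e^(−0.06)·[0.2697·5.9750 + 0.7303·71.5850] = 50.7500
Node u (S = 202.5): V_u = e^(−0.06)·[0.2697·0.0000 + 0.7303·4.1093] = 2.8261
Node d (S = 121.5): V_d = e^(−0.06)·[0.2697·4.1093 + 0.7303·50.7500] = 35.9469
Node 0 (S = 135): V_0 = e^(−0.06)·[0.2697·2.8261 + 0.7303·35.9469] = 25.4402

$25.44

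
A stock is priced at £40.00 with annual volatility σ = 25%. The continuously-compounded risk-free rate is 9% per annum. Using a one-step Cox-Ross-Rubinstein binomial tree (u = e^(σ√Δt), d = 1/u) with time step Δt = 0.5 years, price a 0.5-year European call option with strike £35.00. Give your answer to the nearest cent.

CRR parameters: u = e^(σ√Δt) = e^(0.25·√0.5) = 1.1934, d = 1/u = 0.8380
Per-period rate: rΔt = 0.09·0.5 = 0.045, so R = e^0.045 = 1.0460
Risk-neutral probability p = (e^0.045 − 0.8380)/(1.1934 − 0.8380) = 0.2081/0.3554 = 0.5854
Terminal stock prices: S_u = 47.73, S_d = 33.52
Terminal payoffs (S − K): max(12.73, 0) = 12.73, max(-1.481, 0) = 0
Node 0 (S = 40): V_0 = e^(−0.045)·[0.5854·12.7346 + 0.4146·0.0000] = 7.1272

£7.13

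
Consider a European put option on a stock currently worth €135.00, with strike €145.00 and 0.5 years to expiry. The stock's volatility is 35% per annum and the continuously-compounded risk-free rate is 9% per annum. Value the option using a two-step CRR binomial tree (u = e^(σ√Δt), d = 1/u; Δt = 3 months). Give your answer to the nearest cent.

CRR parameters: u = e^(σ√Δt) = e^(0.35·√0.25) = 1.1912, d = 1/u = 0.8395
Per-period rate: rΔt = 0.09·0.25 = 0.0225, so R = e^0.0225 = 1.0228
Risk-neutral probability p = (e^0.0225 − 0.8395)/(1.1912 − 0.8395) = 0.1833/0.3518 = 0.5210
Terminal stock prices: S_uu = 191.6, S_ud = 135, S_dd = 95.13
Terminal payoffs (K − S): max(-46.57, 0) = 0, max(10, 0) = 10, max(49.87, 0) = 49.87
Node u (S = 160.8): V_u = e^(−0.0225)·[0.5210·0.0000 + 0.4790·10.0000] = 4.6830
Node d (S = 113.3): V_d = e^(−0.0225)·[0.5210·10.0000 + 0.4790·49.8671] = 28.4472
Node 0 (S = 135): V_0 = e^(−0.0225)·[0.5210·4.6830 + 0.4790·28.4472] = 15.7076

€15.71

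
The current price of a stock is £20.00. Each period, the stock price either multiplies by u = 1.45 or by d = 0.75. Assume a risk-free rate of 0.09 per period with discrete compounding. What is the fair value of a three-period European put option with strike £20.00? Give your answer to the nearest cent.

Risk-neutral probability p = (1 + 0.09 − 0.75)/(1.45 − 0.75) = 0.3400/0.7000 = 0.4857
Terminal stock prices: S_uuu = 60.97, S_uud = 31.54, S_udd = 16.31, S_ddd = 8.438
Terminal payoffs (K − S): max(-40.97, 0) = 0, max(-11.54, 0) = 0, max(3.688, 0) = 3.688, max(11.56, 0) = 11.56
Node uu (S = 42.05): V_uu = 1/1.09·[0.4857·0.0000 + 0.5143·0.0000] = 0.0000
Node ud (S = 21.75): V_ud = 1/1.09·[0.4857·0.0000 + 0.5143·3.6875] = 1.7398
Node dd (S = 11.25): V_dd = 1/1.09·[0.4857·3.6875 + 0.5143·11.5625] = 7.0986
Node u (S = 29): V_u = 1/1.09·[0.4857·0.0000 + 0.5143·1.7398] = 0.8209
Node d (S = 15): V_d = 1/1.09·[0.4857·1.7398 + 0.5143·7.0986] = 4.1246
Node 0 (S = 20): V_0 = 1/1.09·[0.4857·0.8209 + 0.5143·4.1246] = 2.3119

£2.31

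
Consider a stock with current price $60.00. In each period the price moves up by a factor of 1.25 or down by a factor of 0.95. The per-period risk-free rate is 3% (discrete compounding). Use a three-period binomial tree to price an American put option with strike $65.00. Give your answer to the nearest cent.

$5.70

Risk-neutral probability p = (1 + 0.03 − 0.95)/(1.25 − 0.95) = 0.0800/0.3000 = 0.2667
Terminal stock prices: S_uuu = 117.2, S_uud = 89.06, S_udd = 67.69, S_ddd = 51.44
Terminal payoffs (K − S): max(-52.19, 0) = 0, max(-24.06, 0) = 0, max(-2.688, 0) = 0, max(13.56, 0) = 13.56
Node uu (S = 93.75): continuation = 1/1.03·[0.2667·0.0000 + 0.7333·0.0000] = 0.0000; exercise value = 0.0000 ≤ continuation, so V_uu = 0.0000
Node ud (S = 71.25): continuation = 1/1.03·[0.2667·0.0000 + 0.7333·0.0000] = 0.0000; exercise value = 0.0000 ≤ continuation, so V_ud = 0.0000
Node dd (S = 54.15): continuation = 1/1.03·[0.2667·0.0000 + 0.7333·13.5575] = 9.6526; exercise value = 10.8500 > continuation, so V_dd = 10.8500 (exercise)
Node u (S = 75): continuation = 1/1.03·[0.2667·0.0000 + 0.7333·0.0000] = 0.0000; exercise value = 0.0000 ≤ continuation, so V_u = 0.0000
Node d (S = 57): continuation = 1/1.03·[0.2667·0.0000 + 0.7333·10.8500] = 7.7249; exercise value = 8.0000 > continuation, so V_d = 8.0000 (exercise)
Node 0 (S = 60): continuation = 1/1.03·[0.2667·0.0000 + 0.7333·8.0000] = 5.6958; exercise value = 5.0000 ≤ continuation, so V_0 = 5.6958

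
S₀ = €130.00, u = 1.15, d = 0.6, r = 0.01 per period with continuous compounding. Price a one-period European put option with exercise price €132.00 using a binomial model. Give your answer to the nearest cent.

Risk-neutral probability p = (e^0.01 − 0.6)/(1.15 − 0.6) = 0.4101/0.5500 = 0.7455
Terminal stock prices: S_u = 149.5, S_d = 78
Terminal payoffs (K − S): max(-17.5, 0) = 0, max(54, 0) = 54
Node 0 (S = 130): V_0 = e^(−0.01)·[0.7455·0.0000 + 0.2545·54.0000] = 13.6038

€13.60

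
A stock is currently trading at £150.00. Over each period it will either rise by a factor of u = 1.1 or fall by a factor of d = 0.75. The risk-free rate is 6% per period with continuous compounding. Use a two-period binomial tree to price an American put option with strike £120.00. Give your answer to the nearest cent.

£0.77

Risk-neutral probability p = (e^0.06 − 0.75)/(1.1 − 0.75) = 0.3118/0.3500 = 0.8910
Terminal stock prices: S_uu = 181.5, S_ud = 123.8, S_dd = 84.38
Terminal payoffs (K − S): max(-61.5, 0) = 0, max(-3.75, 0) = 0, max(35.62, 0) = 35.62
Node u (S = 165): continuation = e^(−0.06)·[0.8910·0.0000 + 0.1090·0.0000] = 0.0000; exercise value = 0.0000 ≤ continuation, so V_u = 0.0000
Node d (S = 112.5): continuation = e^(−0.06)·[0.8910·0.0000 + 0.1090·35.6250] = 3.6583; exercise value = 7.5000 > continuation, so V_d = 7.5000 (exercise)
Node 0 (S = 150): continuation = e^(−0.06)·[0.8910·0.0000 + 0.1090·7.5000] = 0.7702; exercise value = 0.0000 ≤ continuation, so V_0 = 0.7702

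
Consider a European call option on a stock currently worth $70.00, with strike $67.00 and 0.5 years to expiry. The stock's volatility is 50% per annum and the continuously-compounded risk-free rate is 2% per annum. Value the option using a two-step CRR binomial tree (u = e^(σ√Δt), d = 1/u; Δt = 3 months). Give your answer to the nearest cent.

$11.08

CRR parameters: u = e^(σ√Δt) = e^(0.5·√0.25) = 1.2840, d = 1/u = 0.7788
Per-period rate: rΔt = 0.02·0.25 = 0.005, so R = e^0.005 = 1.0050
Risk-neutral probability p = (e^0.005 − 0.7788)/(1.2840 − 0.7788) = 0.2262/0.5052 = 0.4477
Terminal stock prices: S_uu = 115.4, S_ud = 70, S_dd = 42.46
Terminal payoffs (S − K): max(48.41, 0) = 48.41, max(3, 0) = 3, max(-24.54, 0) = 0
Node u (S = 89.88): V_u = e^(−0.005)·[0.4477·48.4105 + 0.5523·3.0000] = 23.2159
Node d (S = 54.52): V_d = e^(−0.005)·[0.4477·3.0000 + 0.5523·0.0000] = 1.3365
Node 0 (S = 70): V_0 = e^(−0.005)·[0.4477·23.2159 + 0.5523·1.3365] = 11.0774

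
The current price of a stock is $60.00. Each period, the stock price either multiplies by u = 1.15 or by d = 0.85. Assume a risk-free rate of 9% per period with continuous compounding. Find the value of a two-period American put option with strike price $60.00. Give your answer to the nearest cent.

$1.70

Risk-neutral probability p = (e^0.09 − 0.85)/(1.15 − 0.85) = 0.2442/0.3000 = 0.8139
Terminal stock prices: S_uu = 79.35, S_ud = 58.65, S_dd = 43.35
Terminal payoffs (K − S): max(-19.35, 0) = 0, max(1.35, 0) = 1.35, max(16.65, 0) = 16.65
Node u (S = 69): continuation = e^(−0.09)·[0.8139·0.0000 + 0.1861·1.3500] = 0.2296; exercise value = 0.0000 ≤ continuation, so V_u = 0.2296
Node d (S = 51): continuation = e^(−0.09)·[0.8139·1.3500 + 0.1861·16.6500] = 3.8359; exercise value = 9.0000 > continuation, so V_d = 9.0000 (exercise)
Node 0 (S = 60): continuation = e^(−0.09)·[0.8139·0.2296 + 0.1861·9.0000] = 1.7014; exercise value = 0.0000 ≤ continuation, so V_0 = 1.7014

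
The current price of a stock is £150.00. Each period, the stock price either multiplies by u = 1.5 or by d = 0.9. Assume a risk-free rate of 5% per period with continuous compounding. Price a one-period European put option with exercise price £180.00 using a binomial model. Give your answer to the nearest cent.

£32.01

Risk-neutral probability p = (e^0.05 − 0.9)/(1.5 − 0.9) = 0.1513/0.6000 = 0.2521
Terminal stock prices: S_u = 225, S_d = 135
Terminal payoffs (K − S): max(-45, 0) = 0, max(45, 0) = 45
Node 0 (S = 150): V_0 = e^(−0.05)·[0.2521·0.0000 + 0.7479·45.0000] = 32.0133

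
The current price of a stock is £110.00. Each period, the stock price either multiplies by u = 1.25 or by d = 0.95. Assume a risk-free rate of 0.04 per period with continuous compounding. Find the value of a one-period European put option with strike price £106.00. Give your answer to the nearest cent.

£1.00

Risk-neutral probability p = (e^0.04 − 0.95)/(1.25 − 0.95) = 0.0908/0.3000 = 0.3027
Terminal stock prices: S_u = 137.5, S_d = 104.5
Terminal payoffs (K − S): max(-31.5, 0) = 0, max(1.5, 0) = 1.5
Node 0 (S = 110): V_0 = e^(−0.04)·[0.3027·0.0000 + 0.6973·1.5000] = 1.0049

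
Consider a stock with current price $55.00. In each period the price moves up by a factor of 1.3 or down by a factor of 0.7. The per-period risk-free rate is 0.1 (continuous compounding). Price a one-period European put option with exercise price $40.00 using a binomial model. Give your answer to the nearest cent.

$0.44

Risk-neutral probability p = (e^0.1 − 0.7)/(1.3 − 0.7) = 0.4052/0.6000 = 0.6753
Terminal stock prices: S_u = 71.5, S_d = 38.5
Terminal payoffs (K − S): max(-31.5, 0) = 0, max(1.5, 0) = 1.5
Node 0 (S = 55): V_0 = e^(−0.1)·[0.6753·0.0000 + 0.3247·1.5000] = 0.4407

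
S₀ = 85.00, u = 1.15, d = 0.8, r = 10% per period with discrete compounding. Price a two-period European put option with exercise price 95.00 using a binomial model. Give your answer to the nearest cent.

Risk-neutral probability p = (1 + 0.1 − 0.8)/(1.15 − 0.8) = 0.3000/0.3500 = 0.8571
Terminal stock prices: S_uu = 112.4, S_ud = 78.2, S_dd = 54.4
Terminal payoffs (K − S): max(-17.41, 0) = 0, max(16.8, 0) = 16.8, max(40.6, 0) = 40.6
Node u (S = 97.75): V_u = 1/1.1·[0.8571·0.0000 + 0.1429·16.8000] = 2.1818
Node d (S = 68): V_d = 1/1.1·[0.8571·16.8000 + 0.1429·40.6000] = 18.3636
Node 0 (S = 85): V_0 = 1/1.1·[0.8571·2.1818 + 0.1429·18.3636] = 4.0850

4.09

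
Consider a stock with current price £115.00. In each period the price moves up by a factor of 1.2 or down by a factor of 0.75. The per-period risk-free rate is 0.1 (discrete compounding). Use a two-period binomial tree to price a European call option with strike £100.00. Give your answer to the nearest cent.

Risk-neutral probability p = (1 + 0.1 − 0.75)/(1.2 − 0.75) = 0.3500/0.4500 = 0.7778
Terminal stock prices: S_uu = 165.6, S_ud = 103.5, S_dd = 64.69
Terminal payoffs (S − K): max(65.6, 0) = 65.6, max(3.5, 0) = 3.5, max(-35.31, 0) = 0
Node u (S = 138): V_u = 1/1.1·[0.7778·65.6000 + 0.2222·3.5000] = 47.0909
Node d (S = 86.25): V_d = 1/1.1·[0.7778·3.5000 + 0.2222·0.0000] = 2.4747
Node 0 (S = 115): V_0 = 1/1.1·[0.7778·47.0909 + 0.2222·2.4747] = 33.7966

£33.80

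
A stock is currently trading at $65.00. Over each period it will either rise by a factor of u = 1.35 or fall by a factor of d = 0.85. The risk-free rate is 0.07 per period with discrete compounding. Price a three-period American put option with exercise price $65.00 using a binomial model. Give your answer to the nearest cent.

$5.30

Risk-neutral probability p = (1 + 0.07 − 0.85)/(1.35 − 0.85) = 0.2200/0.5000 = 0.4400
Terminal stock prices: S_uuu = 159.9, S_uud = 100.7, S_udd = 63.4, S_ddd = 39.92
Terminal payoffs (K − S): max(-94.92, 0) = 0, max(-35.69, 0) = 0, max(1.601, 0) = 1.601, max(25.08, 0) = 25.08
Node uu (S = 118.5): continuation = 1/1.07·[0.4400·0.0000 + 0.5600·0.0000] = 0.0000; exercise value = 0.0000 ≤ continuation, so V_uu = 0.0000
Node ud (S = 74.59): continuation = 1/1.07·[0.4400·0.0000 + 0.5600·1.6006] = 0.8377; exercise value = 0.0000 ≤ continuation, so V_ud = 0.8377
Node dd (S = 46.96): continuation = 1/1.07·[0.4400·1.6006 + 0.5600·25.0819] = 13.7852; exercise value = 18.0375 > continuation, so V_dd = 18.0375 (exercise)
Node u (S = 87.75): continuation = 1/1.07·[0.4400·0.0000 + 0.5600·0.8377] = 0.4384; exercise value = 0.0000 ≤ continuation, so V_u = 0.4384
Node d (S = 55.25): continuation = 1/1.07·[0.4400·0.8377 + 0.5600·18.0375] = 9.7847; exercise value = 9.7500 ≤ continuation, so V_d = 9.7847
Node 0 (S = 65): continuation = 1/1.07·[0.4400·0.4384 + 0.5600·9.7847] = 5.3012; exercise value = 0.0000 ≤ continuation, so V_0 = 5.3012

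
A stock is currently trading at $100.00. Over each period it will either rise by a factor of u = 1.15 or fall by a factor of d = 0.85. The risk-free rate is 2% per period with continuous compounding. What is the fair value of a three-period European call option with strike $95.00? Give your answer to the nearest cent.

$16.67

Risk-neutral probability p = (e^0.02 − 0.85)/(1.15 − 0.85) = 0.1702/0.3000 = 0.5673
Terminal stock prices: S_uuu = 152.1, S_uud = 112.4, S_udd = 83.09, S_ddd = 61.41
Terminal payoffs (S − K): max(57.09, 0) = 57.09, max(17.41, 0) = 17.41, max(-11.91, 0) = 0, max(-33.59, 0) = 0
Node uu (S = 132.2): V_uu = e^(−0.02)·[0.5673·57.0875 + 0.4327·17.4125] = 39.1311
Node ud (S = 97.75): V_ud = e^(−0.02)·[0.5673·17.4125 + 0.4327·0.0000] = 9.6832
Node dd (S = 72.25): V_dd = e^(−0.02)·[0.5673·0.0000 + 0.4327·0.0000] = 0.0000
Node u (S = 115): V_u = e^(−0.02)·[0.5673·39.1311 + 0.4327·9.6832] = 25.8675
Node d (S = 85): V_d = e^(−0.02)·[0.5673·9.6832 + 0.4327·0.0000] = 5.3848
Node 0 (S = 100): V_0 = e^(−0.02)·[0.5673·25.8675 + 0.4327·5.3848] = 16.6687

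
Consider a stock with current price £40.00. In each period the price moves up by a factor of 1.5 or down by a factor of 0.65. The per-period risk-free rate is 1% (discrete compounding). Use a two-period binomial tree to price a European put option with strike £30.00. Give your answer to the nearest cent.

£4.27

Risk-neutral probability p = (1 + 0.01 − 0.65)/(1.5 − 0.65) = 0.3600/0.8500 = 0.4235
Terminal stock prices: S_uu = 90, S_ud = 39, S_dd = 16.9
Terminal payoffs (K − S): max(-60, 0) = 0, max(-9, 0) = 0, max(13.1, 0) = 13.1
Node u (S = 60): V_u = 1/1.01·[0.4235·0.0000 + 0.5765·0.0000] = 0.0000
Node d (S = 26): V_d = 1/1.01·[0.4235·0.0000 + 0.5765·13.1000] = 7.4770
Node 0 (S = 40): V_0 = 1/1.01·[0.4235·0.0000 + 0.5765·7.4770] = 4.2676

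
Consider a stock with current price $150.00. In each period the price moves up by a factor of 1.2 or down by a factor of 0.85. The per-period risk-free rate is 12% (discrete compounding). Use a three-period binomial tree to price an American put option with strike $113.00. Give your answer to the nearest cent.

Risk-neutral probability p = (1 + 0.12 − 0.85)/(1.2 − 0.85) = 0.2700/0.3500 = 0.7714
Terminal stock prices: S_uuu = 259.2, S_uud = 183.6, S_udd = 130, S_ddd = 92.12
Terminal payoffs (K − S): max(-146.2, 0) = 0, max(-70.6, 0) = 0, max(-17.05, 0) = 0, max(20.88, 0) = 20.88
Node uu (S = 216): continuation = 1/1.12·[0.7714·0.0000 + 0.2286·0.0000] = 0.0000; exercise value = 0.0000 ≤ continuation, so V_uu = 0.0000
Node ud (S = 153): continuation = 1/1.12·[0.7714·0.0000 + 0.2286·0.0000] = 0.0000; exercise value = 0.0000 ≤ continuation, so V_ud = 0.0000
Node dd (S = 108.4): continuation = 1/1.12·[0.7714·0.0000 + 0.2286·20.8813] = 4.2615; exercise value = 4.6250 > continuation, so V_dd = 4.6250 (exercise)
Node u (S = 180): continuation = 1/1.12·[0.7714·0.0000 + 0.2286·0.0000] = 0.0000; exercise value = 0.0000 ≤ continuation, so V_u = 0.0000
Node d (S = 127.5): continuation = 1/1.12·[0.7714·0.0000 + 0.2286·4.6250] = 0.9439; exercise value = 0.0000 ≤ continuation, so V_d = 0.9439
Node 0 (S = 150): continuation = 1/1.12·[0.7714·0.0000 + 0.2286·0.9439] = 0.1926; exercise value = 0.0000 ≤ continuation, so V_0 = 0.1926

$0.19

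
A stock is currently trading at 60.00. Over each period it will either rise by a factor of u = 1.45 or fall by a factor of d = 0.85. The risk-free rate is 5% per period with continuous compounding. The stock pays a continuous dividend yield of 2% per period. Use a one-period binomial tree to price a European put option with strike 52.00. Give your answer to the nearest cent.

Per-period risk-free factor R = e^0.05 = 1.0513; dividend-adjusted growth = e^(0.05−0.02) = 1.0305.
Risk-neutral probability p = (1.0305 − 0.85)/(1.45 − 0.85) = 0.1805/0.6000 = 0.3008
Terminal stock prices: S_u = 87, S_d = 51
Terminal payoffs (K − S): max(-35, 0) = 0, max(1, 0) = 1
Node 0 (S = 60): V_0 = e^(−0.05)·[0.3008·0.0000 + 0.6992·1.0000] = 0.6651

0.67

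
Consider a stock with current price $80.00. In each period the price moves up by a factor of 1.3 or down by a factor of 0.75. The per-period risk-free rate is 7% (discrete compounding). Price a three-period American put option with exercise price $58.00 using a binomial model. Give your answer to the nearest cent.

Risk-neutral probability p = (1 + 0.07 − 0.75)/(1.3 − 0.75) = 0.3200/0.5500 = 0.5818
Terminal stock prices: S_uuu = 175.8, S_uud = 101.4, S_udd = 58.5, S_ddd = 33.75
Terminal payoffs (K − S): max(-117.8, 0) = 0, max(-43.4, 0) = 0, max(-0.5, 0) = 0, max(24.25, 0) = 24.25
Node uu (S = 135.2): continuation = 1/1.07·[0.5818·0.0000 + 0.4182·0.0000] = 0.0000; exercise value = 0.0000 ≤ continuation, so V_uu = 0.0000
Node ud (S = 78): continuation = 1/1.07·[0.5818·0.0000 + 0.4182·0.0000] = 0.0000; exercise value = 0.0000 ≤ continuation, so V_ud = 0.0000
Node dd (S = 45): continuation = 1/1.07·[0.5818·0.0000 + 0.4182·24.2500] = 9.4775; exercise value = 13.0000 > continuation, so V_dd = 13.0000 (exercise)
Node u (S = 104): continuation = 1/1.07·[0.5818·0.0000 + 0.4182·0.0000] = 0.0000; exercise value = 0.0000 ≤ continuation, so V_u = 0.0000
Node d (S = 60): continuation = 1/1.07·[0.5818·0.0000 + 0.4182·13.0000] = 5.0807; exercise value = 0.0000 ≤ continuation, so V_d = 5.0807
Node 0 (S = 80): continuation = 1/1.07·[0.5818·0.0000 + 0.4182·5.0807] = 1.9857; exercise value = 0.0000 ≤ continuation, so V_0 = 1.9857

$1.99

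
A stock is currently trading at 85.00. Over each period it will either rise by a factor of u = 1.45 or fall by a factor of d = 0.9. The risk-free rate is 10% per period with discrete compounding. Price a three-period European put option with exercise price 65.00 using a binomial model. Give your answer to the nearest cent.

Risk-neutral probability p = (1 + 0.1 − 0.9)/(1.45 − 0.9) = 0.2000/0.5500 = 0.3636
Terminal stock prices: S_uuu = 259.1, S_uud = 160.8, S_udd = 99.83, S_ddd = 61.97
Terminal payoffs (K − S): max(-194.1, 0) = 0, max(-95.84, 0) = 0, max(-34.83, 0) = 0, max(3.035, 0) = 3.035
Node uu (S = 178.7): V_uu = 1/1.1·[0.3636·0.0000 + 0.6364·0.0000] = 0.0000
Node ud (S = 110.9): V_ud = 1/1.1·[0.3636·0.0000 + 0.6364·0.0000] = 0.0000
Node dd (S = 68.85): V_dd = 1/1.1·[0.3636·0.0000 + 0.6364·3.0350] = 1.7558
Node u (S = 123.2): V_u = 1/1.1·[0.3636·0.0000 + 0.6364·0.0000] = 0.0000
Node d (S = 76.5): V_d = 1/1.1·[0.3636·0.0000 + 0.6364·1.7558] = 1.0157
Node 0 (S = 85): V_0 = 1/1.1·[0.3636·0.0000 + 0.6364·1.0157] = 0.5876

0.59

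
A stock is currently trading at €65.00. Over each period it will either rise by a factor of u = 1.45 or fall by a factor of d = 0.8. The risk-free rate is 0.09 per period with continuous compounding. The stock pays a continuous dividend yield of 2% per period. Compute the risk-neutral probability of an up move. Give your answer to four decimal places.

p = 0.4192

Per-period risk-free factor R = e^0.09 = 1.0942; dividend-adjusted growth = e^(0.09−0.02) = 1.0725.
Risk-neutral probability p = (1.0725 − 0.8)/(1.45 − 0.8) = 0.2725/0.6500 = 0.4192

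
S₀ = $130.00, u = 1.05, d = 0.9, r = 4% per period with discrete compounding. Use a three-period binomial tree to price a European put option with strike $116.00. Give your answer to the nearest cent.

Risk-neutral probability p = (1 + 0.04 − 0.9)/(1.05 − 0.9) = 0.1400/0.1500 = 0.9333
Terminal stock prices: S_uuu = 150.5, S_uud = 129, S_udd = 110.6, S_ddd = 94.77
Terminal payoffs (K − S): max(-34.49, 0) = 0, max(-12.99, 0) = 0, max(5.435, 0) = 5.435, max(21.23, 0) = 21.23
Node uu (S = 143.3): V_uu = 1/1.04·[0.9333·0.0000 + 0.0667·0.0000] = 0.0000
Node ud (S = 122.9): V_ud = 1/1.04·[0.9333·0.0000 + 0.0667·5.4350] = 0.3484
Node dd (S = 105.3): V_dd = 1/1.04·[0.9333·5.4350 + 0.0667·21.2300] = 6.2385
Node u (S = 136.5): V_u = 1/1.04·[0.9333·0.0000 + 0.0667·0.3484] = 0.0223
Node d (S = 117): V_d = 1/1.04·[0.9333·0.3484 + 0.0667·6.2385] = 0.7126
Node 0 (S = 130): V_0 = 1/1.04·[0.9333·0.0223 + 0.0667·0.7126] = 0.0657

$0.07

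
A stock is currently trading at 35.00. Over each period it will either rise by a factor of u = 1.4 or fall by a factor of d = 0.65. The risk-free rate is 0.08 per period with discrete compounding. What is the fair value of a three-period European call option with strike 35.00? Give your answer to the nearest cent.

12.34

Risk-neutral probability p = (1 + 0.08 − 0.65)/(1.4 − 0.65) = 0.4300/0.7500 = 0.5733
Terminal stock prices: S_uuu = 96.04, S_uud = 44.59, S_udd = 20.7, S_ddd = 9.612
Terminal payoffs (S − K): max(61.04, 0) = 61.04, max(9.59, 0) = 9.59, max(-14.3, 0) = 0, max(-25.39, 0) = 0
Node uu (S = 68.6): V_uu = 1/1.08·[0.5733·61.0400 + 0.4267·9.5900] = 36.1926
Node ud (S = 31.85): V_ud = 1/1.08·[0.5733·9.5900 + 0.4267·0.0000] = 5.0910
Node dd (S = 14.79): V_dd = 1/1.08·[0.5733·0.0000 + 0.4267·0.0000] = 0.0000
Node u (S = 49): V_u = 1/1.08·[0.5733·36.1926 + 0.4267·5.0910] = 21.2246
Node d (S = 22.75): V_d = 1/1.08·[0.5733·5.0910 + 0.4267·0.0000] = 2.7026
Node 0 (S = 35): V_0 = 1/1.08·[0.5733·21.2246 + 0.4267·2.7026] = 12.3351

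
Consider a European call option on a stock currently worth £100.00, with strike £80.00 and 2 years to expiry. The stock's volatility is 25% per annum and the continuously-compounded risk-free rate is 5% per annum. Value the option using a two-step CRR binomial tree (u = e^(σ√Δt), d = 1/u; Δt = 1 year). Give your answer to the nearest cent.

CRR parameters: u = e^(σ√Δt) = e^(0.25·√1) = 1.2840, d = 1/u = 0.7788
Per-period rate: rΔt = 0.05·1 = 0.05, so R = e^0.05 = 1.0513
Risk-neutral probability p = (e^0.05 − 0.7788)/(1.2840 − 0.7788) = 0.2725/0.5052 = 0.5393
Terminal stock prices: S_uu = 164.9, S_ud = 100, S_dd = 60.65
Terminal payoffs (S − K): max(84.87, 0) = 84.87, max(20, 0) = 20, max(-19.35, 0) = 0
Node u (S = 128.4): V_u = e^(−0.05)·[0.5393·84.8721 + 0.4607·20.0000] = 52.3042
Node d (S = 77.88): V_d = e^(−0.05)·[0.5393·20.0000 + 0.4607·0.0000] = 10.2601
Node 0 (S = 100): V_0 = e^(−0.05)·[0.5393·52.3042 + 0.4607·10.2601] = 31.3284

£31.33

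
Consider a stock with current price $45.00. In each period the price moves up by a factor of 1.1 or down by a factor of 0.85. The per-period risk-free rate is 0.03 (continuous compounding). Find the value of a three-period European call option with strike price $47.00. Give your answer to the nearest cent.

$4.43

Risk-neutral probability p = (e^0.03 − 0.85)/(1.1 − 0.85) = 0.1805/0.2500 = 0.7218
Terminal stock prices: S_uuu = 59.9, S_uud = 46.28, S_udd = 35.76, S_ddd = 27.64
Terminal payoffs (S − K): max(12.9, 0) = 12.9, max(-0.7175, 0) = 0, max(-11.24, 0) = 0, max(-19.36, 0) = 0
Node uu (S = 54.45): V_uu = e^(−0.03)·[0.7218·12.8950 + 0.2782·0.0000] = 9.0328
Node ud (S = 42.08): V_ud = e^(−0.03)·[0.7218·0.0000 + 0.2782·0.0000] = 0.0000
Node dd (S = 32.51): V_dd = e^(−0.03)·[0.7218·0.0000 + 0.2782·0.0000] = 0.0000
Node u (S = 49.5): V_u = e^(−0.03)·[0.7218·9.0328 + 0.2782·0.0000] = 6.3273
Node d (S = 38.25): V_d = e^(−0.03)·[0.7218·0.0000 + 0.2782·0.0000] = 0.0000
Node 0 (S = 45): V_0 = e^(−0.03)·[0.7218·6.3273 + 0.2782·0.0000] = 4.4322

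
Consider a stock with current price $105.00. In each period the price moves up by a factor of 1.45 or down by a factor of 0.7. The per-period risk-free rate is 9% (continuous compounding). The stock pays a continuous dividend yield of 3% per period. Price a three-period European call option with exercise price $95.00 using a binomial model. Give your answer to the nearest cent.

Per-period risk-free factor R = e^0.09 = 1.0942; dividend-adjusted growth = e^(0.09−0.03) = 1.0618.
Risk-neutral probability p = (1.0618 − 0.7)/(1.45 − 0.7) = 0.3618/0.7500 = 0.4824
Terminal stock prices: S_uuu = 320.1, S_uud = 154.5, S_udd = 74.6, S_ddd = 36.01
Terminal payoffs (S − K): max(225.1, 0) = 225.1, max(59.53, 0) = 59.53, max(-20.4, 0) = 0, max(-58.99, 0) = 0
Node uu (S = 220.8): V_uu = e^(−0.09)·[0.4824·225.1056 + 0.5176·59.5337] = 127.4145
Node ud (S = 106.6): V_ud = e^(−0.09)·[0.4824·59.5337 + 0.5176·0.0000] = 26.2499
Node dd (S = 51.45): V_dd = e^(−0.09)·[0.4824·0.0000 + 0.5176·0.0000] = 0.0000
Node u (S = 152.2): V_u = e^(−0.09)·[0.4824·127.4145 + 0.5176·26.2499] = 68.5966
Node d (S = 73.5): V_d = e^(−0.09)·[0.4824·26.2499 + 0.5176·0.0000] = 11.5742
Node 0 (S = 105): V_0 = e^(−0.09)·[0.4824·68.5966 + 0.5176·11.5742] = 35.7206

$35.72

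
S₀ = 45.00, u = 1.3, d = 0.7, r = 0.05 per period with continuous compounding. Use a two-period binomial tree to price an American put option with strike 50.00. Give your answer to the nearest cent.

Risk-neutral probability p = (e^0.05 − 0.7)/(1.3 − 0.7) = 0.3513/0.6000 = 0.5855
Terminal stock prices: S_uu = 76.05, S_ud = 40.95, S_dd = 22.05
Terminal payoffs (K − S): max(-26.05, 0) = 0, max(9.05, 0) = 9.05, max(27.95, 0) = 27.95
Node u (S = 58.5): continuation = e^(−0.05)·[0.5855·0.0000 + 0.4145·9.0500] = 3.5687; exercise value = 0.0000 ≤ continuation, so V_u = 3.5687
Node d (S = 31.5): continuation = e^(−0.05)·[0.5855·9.0500 + 0.4145·27.9500] = 16.0615; exercise value = 18.5000 > continuation, so V_d = 18.5000 (exercise)
Node 0 (S = 45): continuation = e^(−0.05)·[0.5855·3.5687 + 0.4145·18.5000] = 9.2825; exercise value = 5.0000 ≤ continuation, so V_0 = 9.2825

9.28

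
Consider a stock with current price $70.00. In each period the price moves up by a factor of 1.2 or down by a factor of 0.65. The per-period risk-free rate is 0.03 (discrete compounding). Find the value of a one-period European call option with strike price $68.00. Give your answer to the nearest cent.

Risk-neutral probability p = (1 + 0.03 − 0.65)/(1.2 − 0.65) = 0.3800/0.5500 = 0.6909
Terminal stock prices: S_u = 84, S_d = 45.5
Terminal payoffs (S − K): max(16, 0) = 16, max(-22.5, 0) = 0
Node 0 (S = 70): V_0 = 1/1.03·[0.6909·16.0000 + 0.3091·0.0000] = 10.7326

$10.73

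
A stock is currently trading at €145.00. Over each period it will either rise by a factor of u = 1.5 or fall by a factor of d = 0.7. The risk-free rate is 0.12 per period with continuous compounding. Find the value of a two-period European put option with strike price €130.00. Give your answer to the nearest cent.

€10.05

Risk-neutral probability p = (e^0.12 − 0.7)/(1.5 − 0.7) = 0.4275/0.8000 = 0.5344
Terminal stock prices: S_uu = 326.2, S_ud = 152.2, S_dd = 71.05
Terminal payoffs (K − S): max(-196.2, 0) = 0, max(-22.25, 0) = 0, max(58.95, 0) = 58.95
Node u (S = 217.5): V_u = e^(−0.12)·[0.5344·0.0000 + 0.4656·0.0000] = 0.0000
Node d (S = 101.5): V_d = e^(−0.12)·[0.5344·0.0000 + 0.4656·58.9500] = 24.3449
Node 0 (S = 145): V_0 = e^(−0.12)·[0.5344·0.0000 + 0.4656·24.3449] = 10.0539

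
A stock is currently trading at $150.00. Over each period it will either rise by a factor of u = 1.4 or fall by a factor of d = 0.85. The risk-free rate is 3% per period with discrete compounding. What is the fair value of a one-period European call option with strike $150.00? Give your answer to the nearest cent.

Risk-neutral probability p = (1 + 0.03 − 0.85)/(1.4 − 0.85) = 0.1800/0.5500 = 0.3273
Terminal stock prices: S_u = 210, S_d = 127.5
Terminal payoffs (S − K): max(60, 0) = 60, max(-22.5, 0) = 0
Node 0 (S = 150): V_0 = 1/1.03·[0.3273·60.0000 + 0.6727·0.0000] = 19.0644

$19.06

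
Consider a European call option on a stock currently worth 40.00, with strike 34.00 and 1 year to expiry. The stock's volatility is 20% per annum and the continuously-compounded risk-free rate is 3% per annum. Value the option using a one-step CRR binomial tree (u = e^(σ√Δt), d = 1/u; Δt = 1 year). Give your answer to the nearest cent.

CRR parameters: u = e^(σ√Δt) = e^(0.2·√1) = 1.2214, d = 1/u = 0.8187
Per-period rate: rΔt = 0.03·1 = 0.03, so R = e^0.03 = 1.0305
Risk-neutral probability p = (e^0.03 − 0.8187)/(1.2214 − 0.8187) = 0.2117/0.4027 = 0.5258
Terminal stock prices: S_u = 48.86, S_d = 32.75
Terminal payoffs (S − K): max(14.86, 0) = 14.86, max(-1.251, 0) = 0
Node 0 (S = 40): V_0 = e^(−0.03)·[0.5258·14.8561 + 0.4742·0.0000] = 7.5804

7.58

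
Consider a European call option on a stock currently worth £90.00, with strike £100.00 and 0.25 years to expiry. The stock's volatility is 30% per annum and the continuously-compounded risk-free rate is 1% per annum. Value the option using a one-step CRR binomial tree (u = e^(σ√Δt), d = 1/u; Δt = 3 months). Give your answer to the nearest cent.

£2.14

CRR parameters: u = e^(σ√Δt) = e^(0.3·√0.25) = 1.1618, d = 1/u = 0.8607
Per-period rate: rΔt = 0.01·0.25 = 0.0025, so R = e^0.0025 = 1.0025
Risk-neutral probability p = (e^0.0025 − 0.8607)/(1.1618 − 0.8607) = 0.1418/0.3011 = 0.4709
Terminal stock prices: S_u = 104.6, S_d = 77.46
Terminal payoffs (S − K): max(4.565, 0) = 4.565, max(-22.54, 0) = 0
Node 0 (S = 90): V_0 = e^(−0.0025)·[0.4709·4.5651 + 0.5291·0.0000] = 2.1443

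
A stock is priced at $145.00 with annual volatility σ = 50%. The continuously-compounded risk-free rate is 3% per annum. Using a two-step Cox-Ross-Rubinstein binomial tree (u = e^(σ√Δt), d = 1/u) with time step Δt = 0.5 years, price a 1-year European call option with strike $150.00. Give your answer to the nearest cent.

$26.27

CRR parameters: u = e^(σ√Δt) = e^(0.5·√0.5) = 1.4241, d = 1/u = 0.7022
Per-period rate: rΔt = 0.03·0.5 = 0.015, so R = e^0.015 = 1.0151
Risk-neutral probability p = (e^0.015 − 0.7022)/(1.4241 − 0.7022) = 0.3129/0.7219 = 0.4335
Terminal stock prices: S_uu = 294.1, S_ud = 145, S_dd = 71.49
Terminal payoffs (S − K): max(144.1, 0) = 144.1, max(-5, 0) = 0, max(-78.51, 0) = 0
Node u (S = 206.5): V_u = e^(−0.015)·[0.4335·144.0767 + 0.5665·0.0000] = 61.5210
Node d (S = 101.8): V_d = e^(−0.015)·[0.4335·0.0000 + 0.5665·0.0000] = 0.0000
Node 0 (S = 145): V_0 = e^(−0.015)·[0.4335·61.5210 + 0.5665·0.0000] = 26.2696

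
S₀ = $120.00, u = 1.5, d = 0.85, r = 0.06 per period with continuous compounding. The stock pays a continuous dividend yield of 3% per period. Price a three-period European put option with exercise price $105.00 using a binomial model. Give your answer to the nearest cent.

Per-period risk-free factor R = e^0.06 = 1.0618; dividend-adjusted growth = e^(0.06−0.03) = 1.0305.
Risk-neutral probability p = (1.0305 − 0.85)/(1.5 − 0.85) = 0.1805/0.6500 = 0.2776
Terminal stock prices: S_uuu = 405, S_uud = 229.5, S_udd = 130, S_ddd = 73.69
Terminal payoffs (K − S): max(-300, 0) = 0, max(-124.5, 0) = 0, max(-25.05, 0) = 0, max(31.31, 0) = 31.31
Node uu (S = 270): V_uu = e^(−0.06)·[0.2776·0.0000 + 0.7224·0.0000] = 0.0000
Node ud (S = 153): V_ud = e^(−0.06)·[0.2776·0.0000 + 0.7224·0.0000] = 0.0000
Node dd (S = 86.7): V_dd = e^(−0.06)·[0.2776·0.0000 + 0.7224·31.3050] = 21.2971
Node u (S = 180): V_u = e^(−0.06)·[0.2776·0.0000 + 0.7224·0.0000] = 0.0000
Node d (S = 102): V_d = e^(−0.06)·[0.2776·0.0000 + 0.7224·21.2971] = 14.4886
Node 0 (S = 120): V_0 = e^(−0.06)·[0.2776·0.0000 + 0.7224·14.4886] = 9.8567

$9.86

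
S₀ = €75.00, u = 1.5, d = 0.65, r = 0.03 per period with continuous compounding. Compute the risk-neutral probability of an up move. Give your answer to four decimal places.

Risk-neutral probability p = (e^0.03 − 0.65)/(1.5 − 0.65) = 0.3805/0.8500 = 0.4476

p = 0.4476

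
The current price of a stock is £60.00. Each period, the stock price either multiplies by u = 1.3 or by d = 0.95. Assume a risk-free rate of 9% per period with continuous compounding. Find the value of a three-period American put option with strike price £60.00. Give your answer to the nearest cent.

£1.69

Risk-neutral probability p = (e^0.09 − 0.95)/(1.3 − 0.95) = 0.1442/0.3500 = 0.4119
Terminal stock prices: S_uuu = 131.8, S_uud = 96.33, S_udd = 70.39, S_ddd = 51.44
Terminal payoffs (K − S): max(-71.82, 0) = 0, max(-36.33, 0) = 0, max(-10.39, 0) = 0, max(8.558, 0) = 8.558
Node uu (S = 101.4): continuation = e^(−0.09)·[0.4119·0.0000 + 0.5881·0.0000] = 0.0000; exercise value = 0.0000 ≤ continuation, so V_uu = 0.0000
Node ud (S = 74.1): continuation = e^(−0.09)·[0.4119·0.0000 + 0.5881·0.0000] = 0.0000; exercise value = 0.0000 ≤ continuation, so V_ud = 0.0000
Node dd (S = 54.15): continuation = e^(−0.09)·[0.4119·0.0000 + 0.5881·8.5575] = 4.5993; exercise value = 5.8500 > continuation, so V_dd = 5.8500 (exercise)
Node u (S = 78): continuation = e^(−0.09)·[0.4119·0.0000 + 0.5881·0.0000] = 0.0000; exercise value = 0.0000 ≤ continuation, so V_u = 0.0000
Node d (S = 57): continuation = e^(−0.09)·[0.4119·0.0000 + 0.5881·5.8500] = 3.1441; exercise value = 3.0000 ≤ continuation, so V_d = 3.1441
Node 0 (S = 60): continuation = e^(−0.09)·[0.4119·0.0000 + 0.5881·3.1441] = 1.6898; exercise value = 0.0000 ≤ continuation, so V_0 = 1.6898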